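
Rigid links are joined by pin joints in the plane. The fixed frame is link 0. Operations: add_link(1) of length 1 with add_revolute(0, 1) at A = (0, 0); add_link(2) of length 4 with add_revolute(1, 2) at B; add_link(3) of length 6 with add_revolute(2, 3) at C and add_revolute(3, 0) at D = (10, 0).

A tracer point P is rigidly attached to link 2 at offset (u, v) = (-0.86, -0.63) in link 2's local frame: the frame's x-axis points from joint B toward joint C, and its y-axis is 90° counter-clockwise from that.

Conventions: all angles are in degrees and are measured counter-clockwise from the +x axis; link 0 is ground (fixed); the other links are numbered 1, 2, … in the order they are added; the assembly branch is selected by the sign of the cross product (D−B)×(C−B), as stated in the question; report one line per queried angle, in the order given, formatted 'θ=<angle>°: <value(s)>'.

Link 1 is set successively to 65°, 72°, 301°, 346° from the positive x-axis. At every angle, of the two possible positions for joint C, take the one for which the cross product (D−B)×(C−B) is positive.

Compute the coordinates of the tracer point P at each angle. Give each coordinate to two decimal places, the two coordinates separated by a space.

A=(0,0), D=(10.00,0)
θ=65°: B = A + 1.00·(cos65°, sin65°) = (0.4226, 0.9063)
θ=65°: |BD| = 9.6202
θ=65°: circle(B,4.00) ∩ circle(D,6.00): a=3.7706, h=1.3351
θ=65°:   candidates: C₊=(4.3022,1.8803) cross=12.844; C₋=(4.0507,-0.7781) cross=-12.844
θ=65°:   branch + wants cross > 0 → take C=(4.3022,1.8803) (cross=12.844)
θ=65°: ex = (C−B)/|BC| = (0.9699,0.2435); ey = (-0.2435,0.9699)
θ=65°: P = B + -0.86·ex + -0.63·ey = (-0.2581,0.0859)
θ=72°: B = A + 1.00·(cos72°, sin72°) = (0.3090, 0.9511)
θ=72°: |BD| = 9.7375
θ=72°: circle(B,4.00) ∩ circle(D,6.00): a=3.8418, h=1.1138
θ=72°:   candidates: C₊=(4.2412,1.6843) cross=10.845; C₋=(4.0237,-0.5326) cross=-10.845
θ=72°:   branch + wants cross > 0 → take C=(4.2412,1.6843) (cross=10.845)
θ=72°: ex = (C−B)/|BC| = (0.9831,0.1833); ey = (-0.1833,0.9831)
θ=72°: P = B + -0.86·ex + -0.63·ey = (-0.4209,0.1741)
θ=301°: B = A + 1.00·(cos301°, sin301°) = (0.5150, -0.8572)
θ=301°: |BD| = 9.5236
θ=301°: circle(B,4.00) ∩ circle(D,6.00): a=3.7118, h=1.4909
θ=301°:   candidates: C₊=(4.0776,0.9617) cross=14.198; C₋=(4.3459,-2.0079) cross=-14.198
θ=301°:   branch + wants cross > 0 → take C=(4.0776,0.9617) (cross=14.198)
θ=301°: ex = (C−B)/|BC| = (0.8906,0.4547); ey = (-0.4547,0.8906)
θ=301°: P = B + -0.86·ex + -0.63·ey = (0.0356,-1.8093)
θ=346°: B = A + 1.00·(cos346°, sin346°) = (0.9703, -0.2419)
θ=346°: |BD| = 9.0329
θ=346°: circle(B,4.00) ∩ circle(D,6.00): a=3.4094, h=2.0919
θ=346°:   candidates: C₊=(4.3225,1.9405) cross=18.896; C₋=(4.4345,-2.2417) cross=-18.896
θ=346°:   branch + wants cross > 0 → take C=(4.3225,1.9405) (cross=18.896)
θ=346°: ex = (C−B)/|BC| = (0.8380,0.5456); ey = (-0.5456,0.8380)
θ=346°: P = B + -0.86·ex + -0.63·ey = (0.5933,-1.2391)

θ=65°: -0.26 0.09
θ=72°: -0.42 0.17
θ=301°: 0.04 -1.81
θ=346°: 0.59 -1.24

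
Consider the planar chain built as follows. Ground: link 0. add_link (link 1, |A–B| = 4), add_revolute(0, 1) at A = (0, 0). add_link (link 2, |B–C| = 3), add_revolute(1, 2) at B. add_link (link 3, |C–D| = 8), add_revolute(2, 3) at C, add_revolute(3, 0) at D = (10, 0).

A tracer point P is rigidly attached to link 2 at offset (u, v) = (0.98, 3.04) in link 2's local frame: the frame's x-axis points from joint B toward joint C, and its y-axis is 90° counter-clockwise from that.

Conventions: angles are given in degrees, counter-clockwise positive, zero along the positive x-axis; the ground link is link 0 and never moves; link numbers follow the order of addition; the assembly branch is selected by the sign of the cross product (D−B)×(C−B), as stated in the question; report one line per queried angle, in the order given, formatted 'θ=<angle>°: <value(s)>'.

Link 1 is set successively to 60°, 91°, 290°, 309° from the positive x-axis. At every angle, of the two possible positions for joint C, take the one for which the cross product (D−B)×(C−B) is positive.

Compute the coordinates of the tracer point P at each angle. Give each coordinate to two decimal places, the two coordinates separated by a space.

A=(0,0), D=(10.00,0)
θ=60°: B = A + 4.00·(cos60°, sin60°) = (2.0000, 3.4641)
θ=60°: |BD| = 8.7178
θ=60°: circle(B,3.00) ∩ circle(D,8.00): a=1.2044, h=2.7476
θ=60°:   candidates: C₊=(4.1971,5.5069) cross=23.953; C₋=(2.0135,0.4641) cross=-23.953
θ=60°:   branch + wants cross > 0 → take C=(4.1971,5.5069) (cross=23.953)
θ=60°: ex = (C−B)/|BC| = (0.7324,0.6809); ey = (-0.6809,0.7324)
θ=60°: P = B + 0.98·ex + 3.04·ey = (0.6477,6.3578)
θ=91°: B = A + 4.00·(cos91°, sin91°) = (-0.0698, 3.9994)
θ=91°: |BD| = 10.8350
θ=91°: circle(B,3.00) ∩ circle(D,8.00): a=2.8794, h=0.8421
θ=91°:   candidates: C₊=(2.9171,3.7192) cross=9.124; C₋=(2.2954,2.1539) cross=-9.124
θ=91°:   branch + wants cross > 0 → take C=(2.9171,3.7192) (cross=9.124)
θ=91°: ex = (C−B)/|BC| = (0.9956,-0.0934); ey = (0.0934,0.9956)
θ=91°: P = B + 0.98·ex + 3.04·ey = (1.1899,6.9346)
θ=290°: B = A + 4.00·(cos290°, sin290°) = (1.3681, -3.7588)
θ=290°: |BD| = 9.4148
θ=290°: circle(B,3.00) ∩ circle(D,8.00): a=1.7865, h=2.4101
θ=290°:   candidates: C₊=(2.0438,-0.8359) cross=22.691; C₋=(3.9682,-5.2552) cross=-22.691
θ=290°:   branch + wants cross > 0 → take C=(2.0438,-0.8359) (cross=22.691)
θ=290°: ex = (C−B)/|BC| = (0.2252,0.9743); ey = (-0.9743,0.2252)
θ=290°: P = B + 0.98·ex + 3.04·ey = (-1.3731,-2.1192)
θ=309°: B = A + 4.00·(cos309°, sin309°) = (2.5173, -3.1086)
θ=309°: |BD| = 8.1027
θ=309°: circle(B,3.00) ∩ circle(D,8.00): a=0.6575, h=2.9271
θ=309°:   candidates: C₊=(2.0015,-0.1533) cross=23.717; C₋=(4.2474,-5.5594) cross=-23.717
θ=309°:   branch + wants cross > 0 → take C=(2.0015,-0.1533) (cross=23.717)
θ=309°: ex = (C−B)/|BC| = (-0.1719,0.9851); ey = (-0.9851,-0.1719)
θ=309°: P = B + 0.98·ex + 3.04·ey = (-0.6459,-2.6659)

θ=60°: 0.65 6.36
θ=91°: 1.19 6.93
θ=290°: -1.37 -2.12
θ=309°: -0.65 -2.67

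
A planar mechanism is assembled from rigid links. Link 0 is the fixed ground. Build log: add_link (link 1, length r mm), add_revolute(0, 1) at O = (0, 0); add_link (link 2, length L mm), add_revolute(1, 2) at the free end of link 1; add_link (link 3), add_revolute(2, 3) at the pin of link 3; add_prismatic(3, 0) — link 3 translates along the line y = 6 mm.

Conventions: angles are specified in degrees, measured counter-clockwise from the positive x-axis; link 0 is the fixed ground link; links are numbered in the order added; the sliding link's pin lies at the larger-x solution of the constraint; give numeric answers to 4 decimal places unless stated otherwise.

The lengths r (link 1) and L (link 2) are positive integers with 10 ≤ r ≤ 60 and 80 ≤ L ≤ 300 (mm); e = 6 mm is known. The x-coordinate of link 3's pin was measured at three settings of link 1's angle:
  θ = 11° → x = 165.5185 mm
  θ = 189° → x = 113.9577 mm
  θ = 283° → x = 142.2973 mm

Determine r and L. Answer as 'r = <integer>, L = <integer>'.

constraint per measurement: (x − r cos θ)² + (r sin θ − e)² = L²
subtracting the θ₁ and θ₂ equations cancels the r² and L² terms:
r = (x₁² − x₂²) / (2[(x₁cos θ₁ + e sin θ₁) − (x₂cos θ₂ + e sin θ₂)]) = 26.0000 → r = 26
L² = (x₁ − r cos θ₁)² + (r sin θ₁ − e)² = 19600.0136 → L = 140.0000 → L = 140
check at θ₃=283°: x = 142.2973 (printed 142.2973) ✓

r = 26, L = 140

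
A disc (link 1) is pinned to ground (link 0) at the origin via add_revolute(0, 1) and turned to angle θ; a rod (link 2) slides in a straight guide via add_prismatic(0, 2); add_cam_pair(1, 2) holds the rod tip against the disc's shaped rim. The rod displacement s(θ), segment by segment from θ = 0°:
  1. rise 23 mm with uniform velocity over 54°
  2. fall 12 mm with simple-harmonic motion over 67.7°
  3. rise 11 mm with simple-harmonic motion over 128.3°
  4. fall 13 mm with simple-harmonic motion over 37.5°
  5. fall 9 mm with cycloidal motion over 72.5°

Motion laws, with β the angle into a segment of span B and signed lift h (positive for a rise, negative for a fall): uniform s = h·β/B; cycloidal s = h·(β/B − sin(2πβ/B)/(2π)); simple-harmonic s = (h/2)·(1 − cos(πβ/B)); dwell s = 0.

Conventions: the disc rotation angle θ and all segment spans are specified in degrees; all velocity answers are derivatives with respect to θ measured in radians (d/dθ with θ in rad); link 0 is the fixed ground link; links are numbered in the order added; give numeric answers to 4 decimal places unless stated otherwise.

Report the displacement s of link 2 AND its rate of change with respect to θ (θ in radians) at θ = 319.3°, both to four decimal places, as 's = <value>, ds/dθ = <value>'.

segment 1 (0° to 54°, uniform, h = 23) is passed completely: s = 0.0000 + (23) = 23.0000
segment 2 (54° to 121.7°, simple-harmonic, h = -12) is passed completely: s = 23.0000 + (-12) = 11.0000
segment 3 (121.7° to 250°, simple-harmonic, h = 11) is passed completely: s = 11.0000 + (11) = 22.0000
segment 4 (250° to 287.5°, simple-harmonic, h = -13) is passed completely: s = 22.0000 + (-13) = 9.0000
θ = 319.3° falls in segment 5 (287.5° to 360°, cycloidal, h = -9): β = 319.3 − 287.5 = 31.8°, B = 72.5°; Δs = -9·(0.4386 − sin(2π·0.4386)/(2π)) = -3.4088; s = 9.0000 − 3.4088 = 5.5912
velocity in seg [287.5°–360°] (cycloidal), θ in radians: β = 31.8° = 0.5550 rad, B = 72.5° = 1.2654 rad; ds/dθ = (h/B)(1 − cos(2πβ/B)) = ((-9)/1.2654)(1 − cos(2π·0.4386)) = -13.702749 mm/rad

s = 5.5912, ds/dθ = -13.7027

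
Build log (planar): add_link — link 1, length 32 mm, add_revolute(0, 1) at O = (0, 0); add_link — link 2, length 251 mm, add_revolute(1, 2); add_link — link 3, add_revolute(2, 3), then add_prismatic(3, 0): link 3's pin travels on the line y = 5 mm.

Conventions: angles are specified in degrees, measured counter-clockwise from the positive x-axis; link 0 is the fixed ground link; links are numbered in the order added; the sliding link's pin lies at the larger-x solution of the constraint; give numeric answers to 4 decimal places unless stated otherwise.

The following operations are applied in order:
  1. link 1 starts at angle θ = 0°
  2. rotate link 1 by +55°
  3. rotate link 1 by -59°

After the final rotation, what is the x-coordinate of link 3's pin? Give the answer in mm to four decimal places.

geometry: r = 32 mm, L = 251 mm, e = 5 mm; θ starts at 0°
rotate link 1 by +55°: θ ← 0° +55° = 55°
rotate link 1 by -59°: θ ← 55° -59° = -4°
crank pin P = (r cos θ, r sin θ) = (31.922050, -2.232207)
h = r sin θ − e = -2.232207 − 5 = -7.232207
x = r cos θ + √(L² − h²) = 31.922050 + 250.895785 = 282.817835

282.8178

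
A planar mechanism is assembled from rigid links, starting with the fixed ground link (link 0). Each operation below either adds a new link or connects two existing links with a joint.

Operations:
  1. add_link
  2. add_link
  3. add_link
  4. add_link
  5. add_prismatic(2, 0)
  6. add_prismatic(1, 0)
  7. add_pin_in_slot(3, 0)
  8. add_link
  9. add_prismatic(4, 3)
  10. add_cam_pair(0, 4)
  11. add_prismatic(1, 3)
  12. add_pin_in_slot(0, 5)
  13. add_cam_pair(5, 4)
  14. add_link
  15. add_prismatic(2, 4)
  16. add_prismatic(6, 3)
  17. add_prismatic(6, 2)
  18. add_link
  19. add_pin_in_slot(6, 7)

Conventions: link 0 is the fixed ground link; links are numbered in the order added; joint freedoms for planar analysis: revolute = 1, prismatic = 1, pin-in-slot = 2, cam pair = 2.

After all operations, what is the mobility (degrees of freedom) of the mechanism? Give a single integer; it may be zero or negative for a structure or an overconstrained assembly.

ground; <1,0,0>
#1 <2,0,0>
#2 <3,0,0>
#3 <4,0,0>
#4 <5,0,0>
P:2↔0 J1 <5,1,0>
P:1↔0 J1 <5,2,0>
PS:3↔0 J2 <5,2,1>
#5 <6,2,1>
P:4↔3 J1 <6,3,1>
C:0↔4 J2 <6,3,2>
P:1↔3 J1 <6,4,2>
PS:0↔5 J2 <6,4,3>
C:5↔4 J2 <6,4,4>
#6 <7,4,4>
P:2↔4 J1 <7,5,4>
P:6↔3 J1 <7,6,4>
P:6↔2 J1 <7,7,4>
#7 <8,7,4>
PS:6↔7 J2 <8,7,5>
3×7 − 2×7 − 1×5 = 2

M = 2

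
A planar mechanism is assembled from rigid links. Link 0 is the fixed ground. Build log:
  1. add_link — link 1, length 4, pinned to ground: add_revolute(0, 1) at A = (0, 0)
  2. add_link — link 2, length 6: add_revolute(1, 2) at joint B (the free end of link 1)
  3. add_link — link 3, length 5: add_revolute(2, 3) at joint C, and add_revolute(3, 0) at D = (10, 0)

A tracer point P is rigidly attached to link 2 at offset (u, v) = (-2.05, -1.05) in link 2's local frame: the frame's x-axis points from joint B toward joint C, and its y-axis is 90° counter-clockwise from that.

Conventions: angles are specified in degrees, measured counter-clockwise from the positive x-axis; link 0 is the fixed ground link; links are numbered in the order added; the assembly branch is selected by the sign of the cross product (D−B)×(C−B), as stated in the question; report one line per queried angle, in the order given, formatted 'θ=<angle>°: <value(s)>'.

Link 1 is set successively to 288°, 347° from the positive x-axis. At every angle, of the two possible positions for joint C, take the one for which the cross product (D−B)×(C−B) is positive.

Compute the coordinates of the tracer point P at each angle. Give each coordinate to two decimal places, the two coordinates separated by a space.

A=(0,0), D=(10.00,0)
θ=288°: B = A + 4.00·(cos288°, sin288°) = (1.2361, -3.8042)
θ=288°: |BD| = 9.5540
θ=288°: circle(B,6.00) ∩ circle(D,5.00): a=5.3527, h=2.7109
θ=288°:   candidates: C₊=(5.0667,0.8138) cross=25.900; C₋=(7.2255,-4.1596) cross=-25.900
θ=288°:   branch + wants cross > 0 → take C=(5.0667,0.8138) (cross=25.900)
θ=288°: ex = (C−B)/|BC| = (0.6384,0.7697); ey = (-0.7697,0.6384)
θ=288°: P = B + -2.05·ex + -1.05·ey = (0.7354,-6.0524)
θ=347°: B = A + 4.00·(cos347°, sin347°) = (3.8975, -0.8998)
θ=347°: |BD| = 6.1685
θ=347°: circle(B,6.00) ∩ circle(D,5.00): a=3.9759, h=4.4936
θ=347°:   candidates: C₊=(7.1753,4.1257) cross=27.719; C₋=(8.4863,-4.7654) cross=-27.719
θ=347°:   branch + wants cross > 0 → take C=(7.1753,4.1257) (cross=27.719)
θ=347°: ex = (C−B)/|BC| = (0.5463,0.8376); ey = (-0.8376,0.5463)
θ=347°: P = B + -2.05·ex + -1.05·ey = (3.6570,-3.1905)

θ=288°: 0.74 -6.05
θ=347°: 3.66 -3.19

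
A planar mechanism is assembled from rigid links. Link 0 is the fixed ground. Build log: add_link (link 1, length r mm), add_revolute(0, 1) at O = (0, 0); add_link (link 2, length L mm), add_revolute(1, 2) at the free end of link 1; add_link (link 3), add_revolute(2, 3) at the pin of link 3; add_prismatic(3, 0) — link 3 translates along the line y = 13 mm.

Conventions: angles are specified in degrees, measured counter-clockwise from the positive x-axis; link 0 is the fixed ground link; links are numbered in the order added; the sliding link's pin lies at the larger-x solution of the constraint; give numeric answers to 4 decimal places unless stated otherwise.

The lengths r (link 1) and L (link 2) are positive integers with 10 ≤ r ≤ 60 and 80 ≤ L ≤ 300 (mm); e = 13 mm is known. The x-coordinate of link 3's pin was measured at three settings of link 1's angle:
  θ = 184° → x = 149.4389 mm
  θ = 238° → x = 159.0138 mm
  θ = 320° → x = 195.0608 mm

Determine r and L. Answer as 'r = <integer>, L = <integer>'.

constraint per measurement: (x − r cos θ)² + (r sin θ − e)² = L²
subtracting the θ₁ and θ₂ equations cancels the r² and L² terms:
r = (x₁² − x₂²) / (2[(x₁cos θ₁ + e sin θ₁) − (x₂cos θ₂ + e sin θ₂)]) = 27.0000 → r = 27
L² = (x₁ − r cos θ₁)² + (r sin θ₁ − e)² = 31328.9971 → L = 177.0000 → L = 177
check at θ₃=320°: x = 195.0608 (printed 195.0608) ✓

r = 27, L = 177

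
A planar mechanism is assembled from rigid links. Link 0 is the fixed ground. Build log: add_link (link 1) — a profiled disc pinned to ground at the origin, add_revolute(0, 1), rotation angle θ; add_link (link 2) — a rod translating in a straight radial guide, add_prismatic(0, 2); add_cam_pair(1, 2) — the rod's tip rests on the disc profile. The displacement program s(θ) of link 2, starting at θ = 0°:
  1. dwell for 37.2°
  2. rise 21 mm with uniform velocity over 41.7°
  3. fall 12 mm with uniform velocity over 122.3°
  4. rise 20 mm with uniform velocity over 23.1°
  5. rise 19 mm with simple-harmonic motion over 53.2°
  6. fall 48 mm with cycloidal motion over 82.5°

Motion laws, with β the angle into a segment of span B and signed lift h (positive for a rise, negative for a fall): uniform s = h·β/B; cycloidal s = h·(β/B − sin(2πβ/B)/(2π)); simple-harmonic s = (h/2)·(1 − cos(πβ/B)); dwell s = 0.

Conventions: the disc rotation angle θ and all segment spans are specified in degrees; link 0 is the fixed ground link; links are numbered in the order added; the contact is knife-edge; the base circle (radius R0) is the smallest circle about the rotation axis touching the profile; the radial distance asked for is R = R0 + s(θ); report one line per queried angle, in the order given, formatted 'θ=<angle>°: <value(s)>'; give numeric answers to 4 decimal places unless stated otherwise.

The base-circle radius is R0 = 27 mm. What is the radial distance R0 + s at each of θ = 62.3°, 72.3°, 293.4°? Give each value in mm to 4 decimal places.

seg 1 [0°–37.2°] dwell: s stays 0.0000
seg 2 [37.2°–78.9°] uniform, h=21: θ=62.3° here. β=25.1, B=41.7. 21·25.1/41.7 = 12.6403 → s = 12.6403
seg 2 [37.2°–78.9°] uniform, h=21: θ=72.3° here. β=35.1, B=41.7. 21·35.1/41.7 = 17.6763 → s = 17.6763
seg 2 [37.2°–78.9°] uniform, h=21: full span → s += 21 → s = 21.0000
seg 3 [78.9°–201.2°] uniform, h=-12: full span → s += -12 → s = 9.0000
seg 4 [201.2°–224.3°] uniform, h=20: full span → s += 20 → s = 29.0000
seg 5 [224.3°–277.5°] simple-harmonic, h=19: full span → s += 19 → s = 48.0000
seg 6 [277.5°–360°] cycloidal, h=-48: θ=293.4° here. β=15.9, B=82.5. -48·(0.1927 − sin(2π·0.1927)/(2π)) = -2.1008 → s = 45.8992
θ=62.3°: R = R0 + s = 27 + 12.6403 = 39.6403
θ=72.3°: R = R0 + s = 27 + 17.6763 = 44.6763
θ=293.4°: R = R0 + s = 27 + 45.8992 = 72.8992

θ=62.3°: 39.6403
θ=72.3°: 44.6763
θ=293.4°: 72.8992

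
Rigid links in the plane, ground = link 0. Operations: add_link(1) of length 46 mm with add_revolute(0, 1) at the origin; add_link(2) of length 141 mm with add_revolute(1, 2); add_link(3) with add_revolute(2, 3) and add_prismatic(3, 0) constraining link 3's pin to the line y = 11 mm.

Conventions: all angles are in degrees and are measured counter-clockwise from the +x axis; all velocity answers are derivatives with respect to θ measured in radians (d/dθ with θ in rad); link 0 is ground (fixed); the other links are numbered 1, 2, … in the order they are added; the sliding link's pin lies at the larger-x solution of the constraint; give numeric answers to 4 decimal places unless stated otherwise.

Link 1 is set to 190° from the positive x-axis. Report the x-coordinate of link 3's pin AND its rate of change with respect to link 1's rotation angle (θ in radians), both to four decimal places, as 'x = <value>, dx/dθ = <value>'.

geometry: r = 46 mm, L = 141 mm, e = 11 mm
crank pin P = (r cos θ, r sin θ) = (-45.301157, -7.987816)
h = r sin θ − e = -7.987816 − 11 = -18.987816
x = r cos θ + √(L² − h²) = -45.301157 + 139.715650 = 94.414493
dx/dθ = −r sin θ − h·r cos θ/√(L² − h²) (θ in radians; h = -18.987816) = 1.831240

x = 94.4145, dx/dθ = 1.8312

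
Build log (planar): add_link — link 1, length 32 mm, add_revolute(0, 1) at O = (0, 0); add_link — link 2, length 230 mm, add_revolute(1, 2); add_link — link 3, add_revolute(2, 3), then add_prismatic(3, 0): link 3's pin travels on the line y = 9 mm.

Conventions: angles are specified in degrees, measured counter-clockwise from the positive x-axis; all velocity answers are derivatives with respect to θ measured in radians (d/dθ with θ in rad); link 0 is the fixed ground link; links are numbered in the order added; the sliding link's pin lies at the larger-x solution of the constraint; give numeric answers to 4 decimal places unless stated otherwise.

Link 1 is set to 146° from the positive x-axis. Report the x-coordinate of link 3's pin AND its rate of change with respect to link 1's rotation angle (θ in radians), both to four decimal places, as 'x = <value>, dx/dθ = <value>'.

geometry: r = 32 mm, L = 230 mm, e = 9 mm
crank pin P = (r cos θ, r sin θ) = (-26.529202, 17.894173)
h = r sin θ − e = 17.894173 − 9 = 8.894173
x = r cos θ + √(L² − h²) = -26.529202 + 229.827965 = 203.298763
dx/dθ = −r sin θ − h·r cos θ/√(L² − h²) (θ in radians; h = 8.894173) = -16.867512

x = 203.2988, dx/dθ = -16.8675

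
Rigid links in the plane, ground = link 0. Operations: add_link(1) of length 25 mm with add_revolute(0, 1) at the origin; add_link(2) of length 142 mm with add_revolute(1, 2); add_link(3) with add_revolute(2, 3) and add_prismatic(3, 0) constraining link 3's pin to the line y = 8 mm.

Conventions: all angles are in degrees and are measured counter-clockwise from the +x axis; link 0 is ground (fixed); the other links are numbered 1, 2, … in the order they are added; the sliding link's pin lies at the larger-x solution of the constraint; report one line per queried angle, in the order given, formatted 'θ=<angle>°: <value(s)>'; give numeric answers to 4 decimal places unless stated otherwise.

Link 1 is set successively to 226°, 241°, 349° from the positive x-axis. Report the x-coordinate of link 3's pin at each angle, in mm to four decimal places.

geometry: r = 25 mm, L = 142 mm, e = 8 mm
θ=226°: crank pin P = (r cos θ, r sin θ) = (-17.366459, -17.983495)
θ=226°: h = r sin θ − e = -17.983495 − 8 = -25.983495
θ=226°: x = r cos θ + √(L² − h²) = -17.366459 + 139.602500 = 122.236041
θ=241°: crank pin P = (r cos θ, r sin θ) = (-12.120241, -21.865493)
θ=241°: h = r sin θ − e = -21.865493 − 8 = -29.865493
θ=241°: x = r cos θ + √(L² − h²) = -12.120241 + 138.823818 = 126.703577
θ=349°: crank pin P = (r cos θ, r sin θ) = (24.540680, -4.770225)
θ=349°: h = r sin θ − e = -4.770225 − 8 = -12.770225
θ=349°: x = r cos θ + √(L² − h²) = 24.540680 + 141.424614 = 165.965293

θ=226°: 122.2360
θ=241°: 126.7036
θ=349°: 165.9653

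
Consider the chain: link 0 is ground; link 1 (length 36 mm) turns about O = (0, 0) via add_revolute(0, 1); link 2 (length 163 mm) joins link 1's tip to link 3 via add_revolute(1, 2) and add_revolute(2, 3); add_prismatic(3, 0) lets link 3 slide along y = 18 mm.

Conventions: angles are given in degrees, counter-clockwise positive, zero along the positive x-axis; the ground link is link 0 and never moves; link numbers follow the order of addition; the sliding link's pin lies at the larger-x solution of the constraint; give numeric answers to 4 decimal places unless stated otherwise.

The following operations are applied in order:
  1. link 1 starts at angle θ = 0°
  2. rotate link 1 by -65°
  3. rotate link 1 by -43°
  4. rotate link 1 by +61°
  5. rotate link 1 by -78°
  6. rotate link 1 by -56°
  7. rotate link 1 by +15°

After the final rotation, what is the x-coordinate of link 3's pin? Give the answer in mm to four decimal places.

geometry: r = 36 mm, L = 163 mm, e = 18 mm; θ starts at 0°
rotate link 1 by -65°: θ ← 0° -65° = -65°
rotate link 1 by -43°: θ ← -65° -43° = -108°
rotate link 1 by +61°: θ ← -108° +61° = -47°
rotate link 1 by -78°: θ ← -47° -78° = -125°
rotate link 1 by -56°: θ ← -125° -56° = -181°
rotate link 1 by +15°: θ ← -181° +15° = -166°
crank pin P = (r cos θ, r sin θ) = (-34.930646, -8.709188)
h = r sin θ − e = -8.709188 − 18 = -26.709188
x = r cos θ + √(L² − h²) = -34.930646 + 160.796826 = 125.866180

125.8662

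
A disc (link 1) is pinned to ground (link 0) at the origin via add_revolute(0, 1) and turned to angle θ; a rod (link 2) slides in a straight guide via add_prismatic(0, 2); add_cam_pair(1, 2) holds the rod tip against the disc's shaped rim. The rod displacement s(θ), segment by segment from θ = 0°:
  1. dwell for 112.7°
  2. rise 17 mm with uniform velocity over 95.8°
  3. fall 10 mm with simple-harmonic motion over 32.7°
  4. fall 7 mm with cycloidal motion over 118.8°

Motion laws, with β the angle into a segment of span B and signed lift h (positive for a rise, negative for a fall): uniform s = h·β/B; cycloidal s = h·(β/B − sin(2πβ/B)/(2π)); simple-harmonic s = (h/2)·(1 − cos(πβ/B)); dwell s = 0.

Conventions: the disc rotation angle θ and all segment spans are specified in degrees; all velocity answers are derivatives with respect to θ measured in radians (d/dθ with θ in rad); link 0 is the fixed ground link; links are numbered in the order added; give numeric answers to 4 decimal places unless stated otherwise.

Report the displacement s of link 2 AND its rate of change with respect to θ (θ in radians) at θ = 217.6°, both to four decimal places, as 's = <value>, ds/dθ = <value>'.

segment 1 (0° to 112.7°, dwell): s unchanged at 0.0000
segment 2 (112.7° to 208.5°, uniform, h = 17) is passed completely: s = 0.0000 + (17) = 17.0000
θ = 217.6° falls in segment 3 (208.5° to 241.2°, simple-harmonic, h = -10): β = 217.6 − 208.5 = 9.1°, B = 32.7°; Δs = -10/2·(1 − cos(π·0.2783)) = -1.7922; s = 17.0000 − 1.7922 = 15.2078
velocity in seg [208.5°–241.2°] (simple-harmonic), θ in radians: β = 9.1° = 0.1588 rad, B = 32.7° = 0.5707 rad; ds/dθ = (πh/(2B)) sin(πβ/B) = (π·(-10)/(2·0.5707)) sin(π·0.2783) = -21.112093 mm/rad

s = 15.2078, ds/dθ = -21.1121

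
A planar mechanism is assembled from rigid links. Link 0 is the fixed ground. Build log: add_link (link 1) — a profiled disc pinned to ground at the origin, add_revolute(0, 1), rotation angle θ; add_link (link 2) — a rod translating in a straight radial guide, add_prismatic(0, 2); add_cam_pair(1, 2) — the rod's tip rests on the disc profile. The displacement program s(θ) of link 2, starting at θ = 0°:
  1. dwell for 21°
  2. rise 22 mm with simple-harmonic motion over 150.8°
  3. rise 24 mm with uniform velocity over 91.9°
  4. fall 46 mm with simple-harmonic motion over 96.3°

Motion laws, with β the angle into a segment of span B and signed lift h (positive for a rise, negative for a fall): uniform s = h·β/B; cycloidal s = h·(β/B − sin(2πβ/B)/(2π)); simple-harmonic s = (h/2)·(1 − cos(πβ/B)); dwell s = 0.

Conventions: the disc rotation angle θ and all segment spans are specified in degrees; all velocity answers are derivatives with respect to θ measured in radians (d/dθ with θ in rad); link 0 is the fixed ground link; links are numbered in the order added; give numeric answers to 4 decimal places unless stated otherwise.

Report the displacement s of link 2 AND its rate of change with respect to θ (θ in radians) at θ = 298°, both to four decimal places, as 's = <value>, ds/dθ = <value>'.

seg 1 [0°–21°] dwell: s stays 0.0000
seg 2 [21°–171.8°] simple-harmonic, h=22: full span → s += 22 → s = 22.0000
seg 3 [171.8°–263.7°] uniform, h=24: full span → s += 24 → s = 46.0000
seg 4 [263.7°–360°] simple-harmonic, h=-46: θ=298° here. β=34.3, B=96.3. -46/2·(1 − cos(π·0.3562)) = -12.9579 → s = 33.0421
velocity in seg [263.7°–360°] (simple-harmonic), θ in radians: β = 34.3° = 0.5986 rad, B = 96.3° = 1.6808 rad; ds/dθ = (πh/(2B)) sin(πβ/B) = (π·(-46)/(2·1.6808)) sin(π·0.3562) = -38.676558 mm/rad

s = 33.0421, ds/dθ = -38.6766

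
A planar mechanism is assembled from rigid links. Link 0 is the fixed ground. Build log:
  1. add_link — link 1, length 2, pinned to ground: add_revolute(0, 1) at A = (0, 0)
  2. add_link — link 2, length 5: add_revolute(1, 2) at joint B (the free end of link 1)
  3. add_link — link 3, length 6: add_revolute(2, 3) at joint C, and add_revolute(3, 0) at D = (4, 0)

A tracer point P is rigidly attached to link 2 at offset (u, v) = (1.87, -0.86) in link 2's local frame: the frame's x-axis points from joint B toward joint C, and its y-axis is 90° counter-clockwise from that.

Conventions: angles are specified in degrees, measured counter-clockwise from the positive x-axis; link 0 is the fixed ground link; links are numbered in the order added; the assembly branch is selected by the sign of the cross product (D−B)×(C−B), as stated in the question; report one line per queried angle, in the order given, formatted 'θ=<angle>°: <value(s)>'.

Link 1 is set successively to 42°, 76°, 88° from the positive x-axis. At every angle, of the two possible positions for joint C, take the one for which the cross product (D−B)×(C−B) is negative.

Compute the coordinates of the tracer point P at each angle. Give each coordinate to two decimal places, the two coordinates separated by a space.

A=(0,0), D=(4.00,0)
θ=42°: B = A + 2.00·(cos42°, sin42°) = (1.4863, 1.3383)
θ=42°: |BD| = 2.8478
θ=42°: circle(B,5.00) ∩ circle(D,6.00): a=-0.5075, h=4.9742
θ=42°:   candidates: C₊=(3.3759,5.9675) cross=14.165; C₋=(-1.2992,-2.8140) cross=-14.165
θ=42°:   branch - wants cross < 0 → take C=(-1.2992,-2.8140) (cross=-14.165)
θ=42°: ex = (C−B)/|BC| = (-0.5571,-0.8304); ey = (0.8304,-0.5571)
θ=42°: P = B + 1.87·ex + -0.86·ey = (-0.2697,0.2644)
θ=76°: B = A + 2.00·(cos76°, sin76°) = (0.4838, 1.9406)
θ=76°: |BD| = 4.0161
θ=76°: circle(B,5.00) ∩ circle(D,6.00): a=0.6386, h=4.9591
θ=76°:   candidates: C₊=(3.4391,5.9737) cross=19.916; C₋=(-1.3533,-2.7097) cross=-19.916
θ=76°:   branch - wants cross < 0 → take C=(-1.3533,-2.7097) (cross=-19.916)
θ=76°: ex = (C−B)/|BC| = (-0.3674,-0.9301); ey = (0.9301,-0.3674)
θ=76°: P = B + 1.87·ex + -0.86·ey = (-1.0031,0.5174)
θ=88°: B = A + 2.00·(cos88°, sin88°) = (0.0698, 1.9988)
θ=88°: |BD| = 4.4093
θ=88°: circle(B,5.00) ∩ circle(D,6.00): a=0.9573, h=4.9075
θ=88°:   candidates: C₊=(3.1477,5.9392) cross=21.639; C₋=(-1.3016,-2.8095) cross=-21.639
θ=88°:   branch - wants cross < 0 → take C=(-1.3016,-2.8095) (cross=-21.639)
θ=88°: ex = (C−B)/|BC| = (-0.2743,-0.9617); ey = (0.9617,-0.2743)
θ=88°: P = B + 1.87·ex + -0.86·ey = (-1.2701,0.4364)

θ=42°: -0.27 0.26
θ=76°: -1.00 0.52
θ=88°: -1.27 0.44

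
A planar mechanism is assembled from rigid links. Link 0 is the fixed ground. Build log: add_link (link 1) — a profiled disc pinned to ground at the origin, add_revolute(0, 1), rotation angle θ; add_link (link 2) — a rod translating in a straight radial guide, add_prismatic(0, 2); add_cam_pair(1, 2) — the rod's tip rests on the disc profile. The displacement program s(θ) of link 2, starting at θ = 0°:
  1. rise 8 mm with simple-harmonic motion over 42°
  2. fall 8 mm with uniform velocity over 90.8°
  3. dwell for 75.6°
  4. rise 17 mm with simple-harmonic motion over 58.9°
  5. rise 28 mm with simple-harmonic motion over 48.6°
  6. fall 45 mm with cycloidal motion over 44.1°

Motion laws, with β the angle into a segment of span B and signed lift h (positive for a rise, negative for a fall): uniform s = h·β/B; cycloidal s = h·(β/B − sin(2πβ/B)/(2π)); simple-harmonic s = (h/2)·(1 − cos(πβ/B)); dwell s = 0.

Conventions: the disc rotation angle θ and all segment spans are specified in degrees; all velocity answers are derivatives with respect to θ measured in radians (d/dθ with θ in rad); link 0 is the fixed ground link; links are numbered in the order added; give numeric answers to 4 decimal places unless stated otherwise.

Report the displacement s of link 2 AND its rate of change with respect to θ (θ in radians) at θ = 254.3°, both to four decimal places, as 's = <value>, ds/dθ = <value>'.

seg 1 [0°–42°] simple-harmonic, h=8: full span → s += 8 → s = 8.0000
seg 2 [42°–132.8°] uniform, h=-8: full span → s += -8 → s = 0.0000
seg 3 [132.8°–208.4°] dwell: s stays 0.0000
seg 4 [208.4°–267.3°] simple-harmonic, h=17: θ=254.3° here. β=45.9, B=58.9. 17/2·(1 − cos(π·0.7793)) = 15.0372 → s = 15.0372
velocity in seg [208.4°–267.3°] (simple-harmonic), θ in radians: β = 45.9° = 0.8011 rad, B = 58.9° = 1.0280 rad; ds/dθ = (πh/(2B)) sin(πβ/B) = (π·17/(2·1.0280)) sin(π·0.7793) = 16.602669 mm/rad

s = 15.0372, ds/dθ = 16.6027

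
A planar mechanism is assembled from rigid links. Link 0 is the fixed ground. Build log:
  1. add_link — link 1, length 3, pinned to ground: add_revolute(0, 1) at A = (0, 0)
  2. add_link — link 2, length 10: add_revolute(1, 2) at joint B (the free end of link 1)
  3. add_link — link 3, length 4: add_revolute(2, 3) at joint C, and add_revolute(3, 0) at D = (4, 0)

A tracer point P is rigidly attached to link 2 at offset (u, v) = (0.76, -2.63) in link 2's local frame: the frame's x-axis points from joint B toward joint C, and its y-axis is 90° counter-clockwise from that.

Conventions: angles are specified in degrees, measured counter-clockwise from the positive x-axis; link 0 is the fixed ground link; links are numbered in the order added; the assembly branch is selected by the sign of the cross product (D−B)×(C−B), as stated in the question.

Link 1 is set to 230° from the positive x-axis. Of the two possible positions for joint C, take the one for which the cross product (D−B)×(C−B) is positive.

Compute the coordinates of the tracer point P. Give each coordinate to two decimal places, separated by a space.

A=(0,0), D=(4.00,0)
B = A + 3.00·(cos230°, sin230°) = (-1.9284, -2.2981)
|BD| = 6.3582
circle(B,10.00) ∩ circle(D,4.00): a=9.7847, h=2.0637
  candidates: C₊=(6.4489,3.1627) cross=13.122; C₋=(7.9408,-0.6857) cross=-13.122
  branch + wants cross > 0 → take C=(6.4489,3.1627) (cross=13.122)
ex = (C−B)/|BC| = (0.8377,0.5461); ey = (-0.5461,0.8377)
P = B + 0.76·ex + -2.63·ey = (0.1445,-4.0863)

0.14 -4.09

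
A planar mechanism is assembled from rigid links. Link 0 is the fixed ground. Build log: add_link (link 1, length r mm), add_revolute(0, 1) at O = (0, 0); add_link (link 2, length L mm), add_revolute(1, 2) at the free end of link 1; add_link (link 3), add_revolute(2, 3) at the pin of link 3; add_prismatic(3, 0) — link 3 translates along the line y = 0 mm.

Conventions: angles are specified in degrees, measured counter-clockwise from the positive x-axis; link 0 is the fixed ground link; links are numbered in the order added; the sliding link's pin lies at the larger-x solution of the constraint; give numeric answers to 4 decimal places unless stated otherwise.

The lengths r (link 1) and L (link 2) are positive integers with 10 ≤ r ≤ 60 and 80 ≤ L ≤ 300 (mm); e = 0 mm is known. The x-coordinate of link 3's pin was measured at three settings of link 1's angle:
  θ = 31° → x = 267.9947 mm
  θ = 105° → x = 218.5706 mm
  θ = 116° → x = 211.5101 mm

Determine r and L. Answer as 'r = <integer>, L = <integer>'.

constraint per measurement: (x − r cos θ)² + (r sin θ − e)² = L²
subtracting the θ₁ and θ₂ equations cancels the r² and L² terms:
r = (x₁² − x₂²) / (2[(x₁cos θ₁ + e sin θ₁) − (x₂cos θ₂ + e sin θ₂)]) = 42.0000 → r = 42
L² = (x₁ − r cos θ₁)² + (r sin θ₁ − e)² = 54288.9906 → L = 233.0000 → L = 233
check at θ₃=116°: x = 211.5101 (printed 211.5101) ✓

r = 42, L = 233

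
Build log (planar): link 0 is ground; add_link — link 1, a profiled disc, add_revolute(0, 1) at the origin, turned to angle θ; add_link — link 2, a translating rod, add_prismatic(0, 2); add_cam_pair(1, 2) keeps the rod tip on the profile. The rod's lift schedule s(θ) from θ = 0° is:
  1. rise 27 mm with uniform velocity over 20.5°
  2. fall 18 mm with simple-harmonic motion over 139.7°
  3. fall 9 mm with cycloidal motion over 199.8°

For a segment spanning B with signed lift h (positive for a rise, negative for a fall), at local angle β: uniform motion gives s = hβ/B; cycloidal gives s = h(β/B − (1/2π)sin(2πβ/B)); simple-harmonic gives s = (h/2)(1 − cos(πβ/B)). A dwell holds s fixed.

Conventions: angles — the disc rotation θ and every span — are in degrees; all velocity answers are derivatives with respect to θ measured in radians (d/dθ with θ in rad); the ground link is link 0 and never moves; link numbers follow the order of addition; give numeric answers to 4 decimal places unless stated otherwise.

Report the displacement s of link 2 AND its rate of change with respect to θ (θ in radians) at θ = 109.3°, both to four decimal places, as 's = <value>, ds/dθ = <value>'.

seg 1 [0°–20.5°] uniform, h=27: full span → s += 27 → s = 27.0000
seg 2 [20.5°–160.2°] simple-harmonic, h=-18: θ=109.3° here. β=88.8, B=139.7. -18/2·(1 − cos(π·0.6356)) = -12.7203 → s = 14.2797
velocity in seg [20.5°–160.2°] (simple-harmonic), θ in radians: β = 88.8° = 1.5499 rad, B = 139.7° = 2.4382 rad; ds/dθ = (πh/(2B)) sin(πβ/B) = (π·(-18)/(2·2.4382)) sin(π·0.6356) = -10.559152 mm/rad

s = 14.2797, ds/dθ = -10.5592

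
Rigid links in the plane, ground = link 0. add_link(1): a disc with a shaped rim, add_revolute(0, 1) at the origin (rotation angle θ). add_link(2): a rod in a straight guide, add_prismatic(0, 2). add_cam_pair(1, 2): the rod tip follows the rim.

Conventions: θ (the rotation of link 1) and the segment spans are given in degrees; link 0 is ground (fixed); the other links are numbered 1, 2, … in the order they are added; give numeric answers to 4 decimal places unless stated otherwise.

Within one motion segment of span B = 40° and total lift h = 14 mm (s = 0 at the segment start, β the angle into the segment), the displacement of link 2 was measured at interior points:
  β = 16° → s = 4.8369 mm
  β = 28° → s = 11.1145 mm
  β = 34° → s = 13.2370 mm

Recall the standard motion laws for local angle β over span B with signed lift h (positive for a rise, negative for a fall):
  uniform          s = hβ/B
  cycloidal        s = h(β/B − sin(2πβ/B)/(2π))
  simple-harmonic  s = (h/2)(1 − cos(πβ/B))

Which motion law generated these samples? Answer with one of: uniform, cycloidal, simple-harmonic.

candidates at β/B = r: uniform s = h·r (linear in β); cycloidal s = h·(r − sin(2πr)/(2π)); simple-harmonic s = (h/2)(1 − cos(πr))
β=16°: printed 4.8369 | uniform 5.6000, cycloidal 4.2903, simple-harmonic 4.8369
β=28°: printed 11.1145 | uniform 9.8000, cycloidal 11.9191, simple-harmonic 11.1145
β=34°: printed 13.2370 | uniform 11.9000, cycloidal 13.7026, simple-harmonic 13.2370
only one law matches every sample → simple-harmonic

simple-harmonic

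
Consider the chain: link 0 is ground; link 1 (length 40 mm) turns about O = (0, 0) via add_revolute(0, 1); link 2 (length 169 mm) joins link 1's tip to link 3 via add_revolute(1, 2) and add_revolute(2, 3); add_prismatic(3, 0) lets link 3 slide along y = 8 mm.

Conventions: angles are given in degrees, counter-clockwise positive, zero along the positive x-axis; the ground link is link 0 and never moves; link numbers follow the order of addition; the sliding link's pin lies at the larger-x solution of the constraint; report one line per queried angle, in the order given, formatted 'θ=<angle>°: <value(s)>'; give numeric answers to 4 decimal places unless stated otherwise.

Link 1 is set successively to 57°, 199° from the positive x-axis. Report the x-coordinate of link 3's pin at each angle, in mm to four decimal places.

geometry: r = 40 mm, L = 169 mm, e = 8 mm
θ=57°: crank pin P = (r cos θ, r sin θ) = (21.785561, 33.546823)
θ=57°: h = r sin θ − e = 33.546823 − 8 = 25.546823
θ=57°: x = r cos θ + √(L² − h²) = 21.785561 + 167.057954 = 188.843515
θ=199°: crank pin P = (r cos θ, r sin θ) = (-37.820743, -13.022726)
θ=199°: h = r sin θ − e = -13.022726 − 8 = -21.022726
θ=199°: x = r cos θ + √(L² − h²) = -37.820743 + 167.687343 = 129.866600

θ=57°: 188.8435
θ=199°: 129.8666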